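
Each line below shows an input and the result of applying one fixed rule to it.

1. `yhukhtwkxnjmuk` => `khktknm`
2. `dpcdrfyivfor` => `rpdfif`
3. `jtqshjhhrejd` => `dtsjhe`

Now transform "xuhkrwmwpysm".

What's happening: keep every other character starting from the second (positions 2nd, 4th, 6th, ...), then move the last character to the front.
On "xuhkrwmwpysm": the first step gives "ukwwym", and the second then gives "mukwwy".
(Check on "yhukhtwkxnjmuk": → "hktknmk" → "khktknm" ✓)

mukwwy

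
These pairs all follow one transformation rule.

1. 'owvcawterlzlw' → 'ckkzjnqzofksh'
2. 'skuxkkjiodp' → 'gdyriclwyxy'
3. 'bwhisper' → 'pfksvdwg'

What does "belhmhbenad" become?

Rule — take characters alternately from the front and the back (1st, last, 2nd, 2nd-last, ...), then shift every letter 12 places backward in the alphabet (wrapping around).
Applying both steps to "belhmhbenad": "bdealnhembh", then "prsozbvsapv".
(Check on "skuxkkjiodp": → "spkduoxikjk" → "gdyriclwyxy" ✓)

prsozbvsapv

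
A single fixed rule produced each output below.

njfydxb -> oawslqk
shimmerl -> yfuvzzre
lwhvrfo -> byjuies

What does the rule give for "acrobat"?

gnpebon

Looking at the pairs, the operation is to move the last character to the front, then shift every letter 13 places forward in the alphabet (wrapping around) — i.e. ROT13.
Working it through for "acrobat": intermediate "tacroba", final "gnpebon".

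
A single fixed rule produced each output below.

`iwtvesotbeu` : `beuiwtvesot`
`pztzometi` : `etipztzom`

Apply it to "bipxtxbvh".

bvhbipxtx

The transformation: move the last 3 characters to the front (rotate right by 3).
So "bipxtxbvh" becomes "bvhbipxtx".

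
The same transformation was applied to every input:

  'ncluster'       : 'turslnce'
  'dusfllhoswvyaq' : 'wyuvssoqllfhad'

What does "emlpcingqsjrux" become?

What's happening: sort the characters into reverse alphabetical order, then swap each adjacent pair of characters (1↔2, 3↔4, ...).
Applying both steps to "emlpcingqsjrux": "xusrqpnmljigec", then "uxrspqmnjlgice".

uxrspqmnjlgice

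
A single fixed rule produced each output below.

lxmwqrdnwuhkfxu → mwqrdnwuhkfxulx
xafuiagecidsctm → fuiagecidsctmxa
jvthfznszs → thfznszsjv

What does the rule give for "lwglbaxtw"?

Looking at the pairs, the operation is to move the first 2 characters to the end (rotate left by 2).
For "lwglbaxtw" the result is "glbaxtwlw".

glbaxtwlw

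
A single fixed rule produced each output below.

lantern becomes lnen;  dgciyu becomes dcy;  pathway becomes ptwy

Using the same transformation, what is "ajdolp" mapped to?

adl

What's happening: keep every other character starting from the first (positions 1st, 3rd, 5th, ...).
So "ajdolp" becomes "adl".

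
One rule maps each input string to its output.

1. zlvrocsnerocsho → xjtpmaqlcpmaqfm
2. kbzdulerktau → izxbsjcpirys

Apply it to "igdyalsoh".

The rule is to shift every letter 2 places backward in the alphabet (wrapping around).
"igdyalsoh" → "gebwyjqmf".

gebwyjqmf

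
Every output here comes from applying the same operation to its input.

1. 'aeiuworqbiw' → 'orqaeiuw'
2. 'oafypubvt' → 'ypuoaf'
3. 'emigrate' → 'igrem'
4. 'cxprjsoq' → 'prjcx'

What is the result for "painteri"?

intpa

In each case the input is transformed by: delete the last 3 characters, then move the last 3 characters to the front (rotate right by 3).
"painteri" → "paint" → "intpa".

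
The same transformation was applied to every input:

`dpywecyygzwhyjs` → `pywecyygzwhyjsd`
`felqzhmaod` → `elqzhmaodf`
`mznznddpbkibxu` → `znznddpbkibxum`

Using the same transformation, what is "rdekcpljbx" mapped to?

dekcpljbxr

The transformation: move the first character to the end.
For "rdekcpljbx" the result is "dekcpljbxr".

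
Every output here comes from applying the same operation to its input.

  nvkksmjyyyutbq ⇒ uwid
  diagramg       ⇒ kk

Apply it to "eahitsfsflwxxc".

In each case the input is transformed by: keep one character in every 3, starting at position 3 (positions 3rd, 6th, 9th, ...), then shift every letter 10 places forward in the alphabet (wrapping around).
On "eahitsfsflwxxc": the first step gives "hsfx", and the second then gives "rcph".

rcph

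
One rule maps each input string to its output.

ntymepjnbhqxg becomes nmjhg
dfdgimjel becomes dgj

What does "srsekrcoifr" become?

Rule — keep one character in every 3, starting at position 1 (positions 1st, 4th, 7th, ...).
So "srsekrcoifr" becomes "secf".

secf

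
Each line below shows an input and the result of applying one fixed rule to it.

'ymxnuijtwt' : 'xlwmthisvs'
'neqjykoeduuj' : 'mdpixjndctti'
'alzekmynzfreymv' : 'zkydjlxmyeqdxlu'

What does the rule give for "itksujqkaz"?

hsjrtipjzy

The transformation: shift every letter 1 place backward in the alphabet (wrapping around).
For "itksujqkaz" the result is "hsjrtipjzy".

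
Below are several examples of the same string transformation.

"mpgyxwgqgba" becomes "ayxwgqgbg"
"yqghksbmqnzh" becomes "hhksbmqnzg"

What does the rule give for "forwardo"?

owardr

Looking at the pairs, the operation is to delete the first 2 characters, then swap the first and last characters.
Starting from "forwardo": after the first operation, "rwardo"; after the second, "owardr".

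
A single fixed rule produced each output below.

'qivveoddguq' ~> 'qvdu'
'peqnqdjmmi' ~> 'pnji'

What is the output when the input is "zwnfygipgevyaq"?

zfiea

Looking at the pairs, the operation is to keep one character in every 3, starting at position 1 (positions 1st, 4th, 7th, ...).
So "zwnfygipgevyaq" becomes "zfiea".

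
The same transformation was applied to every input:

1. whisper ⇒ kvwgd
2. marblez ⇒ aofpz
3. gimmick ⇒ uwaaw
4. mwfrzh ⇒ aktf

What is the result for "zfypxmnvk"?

ntmdlab

Rule — delete the last 2 characters, then shift every letter 12 places backward in the alphabet (wrapping around).
Working it through for "zfypxmnvk": intermediate "zfypxmn", final "ntmdlab".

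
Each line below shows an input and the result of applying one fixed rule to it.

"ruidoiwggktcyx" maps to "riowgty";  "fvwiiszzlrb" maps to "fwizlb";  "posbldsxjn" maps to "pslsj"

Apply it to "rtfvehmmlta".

In each case the input is transformed by: keep every other character starting from the first (positions 1st, 3rd, 5th, ...).
"rtfvehmmlta" → "rfemla".

rfemla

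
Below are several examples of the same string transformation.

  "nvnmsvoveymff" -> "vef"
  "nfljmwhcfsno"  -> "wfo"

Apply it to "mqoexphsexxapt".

pea

Rule — delete the first 3 characters, then keep one character in every 3, starting at position 3 (positions 3rd, 6th, 9th, ...).
Working it through for "mqoexphsexxapt": intermediate "exphsexxapt", final "pea".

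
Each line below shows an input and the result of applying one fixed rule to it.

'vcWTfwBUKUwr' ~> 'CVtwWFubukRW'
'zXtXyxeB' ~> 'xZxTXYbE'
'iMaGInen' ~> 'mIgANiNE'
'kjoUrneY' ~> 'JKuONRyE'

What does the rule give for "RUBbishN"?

urBbSInH

The rule is to flip the case of every letter, then swap each adjacent pair of characters (1↔2, 3↔4, ...).
For "RUBbishN", step one produces "rubBISHn"; step two turns that into "urBbSInH".
(Check on "iMaGInen": → "ImAgiNEN" → "mIgANiNE" ✓)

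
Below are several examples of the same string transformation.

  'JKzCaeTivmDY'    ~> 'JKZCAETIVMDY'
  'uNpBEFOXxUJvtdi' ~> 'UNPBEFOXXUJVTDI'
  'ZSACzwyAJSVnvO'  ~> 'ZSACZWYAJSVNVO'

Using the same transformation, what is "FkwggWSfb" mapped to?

FKWGGWSFB

The pattern: convert every letter to uppercase.
For "FkwggWSfb" the result is "FKWGGWSFB".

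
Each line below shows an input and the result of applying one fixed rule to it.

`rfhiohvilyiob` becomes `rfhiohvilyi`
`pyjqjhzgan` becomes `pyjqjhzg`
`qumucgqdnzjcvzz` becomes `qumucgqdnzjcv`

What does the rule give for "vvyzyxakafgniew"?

The pattern: delete the last 2 characters.
For "vvyzyxakafgniew" the result is "vvyzyxakafgni".

vvyzyxakafgni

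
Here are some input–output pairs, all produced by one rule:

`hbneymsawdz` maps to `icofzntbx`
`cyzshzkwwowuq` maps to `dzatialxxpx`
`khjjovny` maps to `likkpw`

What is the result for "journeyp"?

kpvsof

What's happening: shift every letter 1 place forward in the alphabet (wrapping around), then delete the last 2 characters.
Applying both steps to "journeyp": "kpvsofzq", then "kpvsof".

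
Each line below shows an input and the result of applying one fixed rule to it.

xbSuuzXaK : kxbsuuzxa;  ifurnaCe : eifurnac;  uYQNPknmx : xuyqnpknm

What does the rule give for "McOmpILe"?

In each case the input is transformed by: move the last character to the front, then convert every letter to lowercase.
Working it through for "McOmpILe": intermediate "eMcOmpIL", final "emcompil".

emcompil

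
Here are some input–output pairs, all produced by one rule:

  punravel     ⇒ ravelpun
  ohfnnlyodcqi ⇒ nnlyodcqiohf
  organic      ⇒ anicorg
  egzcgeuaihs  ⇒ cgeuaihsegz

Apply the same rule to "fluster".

The rule is to move the first 3 characters to the end (rotate left by 3).
On "fluster" that produces "sterflu".

sterflu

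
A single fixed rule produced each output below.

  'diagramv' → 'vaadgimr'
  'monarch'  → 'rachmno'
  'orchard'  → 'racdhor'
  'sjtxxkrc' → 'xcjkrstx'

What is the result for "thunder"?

The pattern: sort the characters into alphabetical order, then move the last character to the front.
For "thunder", step one produces "dehnrtu"; step two turns that into "udehnrt".

udehnrt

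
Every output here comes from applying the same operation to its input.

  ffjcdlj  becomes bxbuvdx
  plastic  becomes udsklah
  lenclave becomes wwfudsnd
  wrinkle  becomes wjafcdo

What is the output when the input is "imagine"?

wesyafa

The pattern: swap the first and last characters, then shift every letter 8 places backward in the alphabet (wrapping around).
For "imagine", step one produces "emagini"; step two turns that into "wesyafa".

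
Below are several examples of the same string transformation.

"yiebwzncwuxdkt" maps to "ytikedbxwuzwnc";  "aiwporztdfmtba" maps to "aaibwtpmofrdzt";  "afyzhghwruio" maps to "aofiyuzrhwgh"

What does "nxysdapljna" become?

naxnyjsldpa

What's happening: take characters alternately from the front and the back (1st, last, 2nd, 2nd-last, ...).
So "nxysdapljna" becomes "naxnyjsldpa".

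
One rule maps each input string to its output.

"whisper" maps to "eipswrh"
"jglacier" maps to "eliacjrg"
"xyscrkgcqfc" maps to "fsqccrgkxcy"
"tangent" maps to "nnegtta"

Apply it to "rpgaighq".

The transformation: take characters alternately from the front and the back (1st, last, 2nd, 2nd-last, ...), then move the first 3 characters to the end (rotate left by 3).
For "rpgaighq", step one produces "rqphggai"; step two turns that into "hggairqp".

hggairqp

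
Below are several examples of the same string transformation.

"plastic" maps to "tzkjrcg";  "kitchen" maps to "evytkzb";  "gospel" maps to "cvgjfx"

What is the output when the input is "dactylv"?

Rule — shift every letter 9 places backward in the alphabet (wrapping around), then reverse the string.
Starting from "dactylv": after the first operation, "urtkpcm"; after the second, "mcpktru".
(Check on "gospel": → "xfjgvc" → "cvgjfx" ✓)

mcpktru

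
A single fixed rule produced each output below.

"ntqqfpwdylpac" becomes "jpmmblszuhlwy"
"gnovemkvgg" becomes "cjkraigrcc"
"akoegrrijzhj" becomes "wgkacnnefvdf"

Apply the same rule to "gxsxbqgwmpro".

What's happening: shift every letter 4 places backward in the alphabet (wrapping around).
So "gxsxbqgwmpro" becomes "ctotxmcsilnk".

ctotxmcsilnk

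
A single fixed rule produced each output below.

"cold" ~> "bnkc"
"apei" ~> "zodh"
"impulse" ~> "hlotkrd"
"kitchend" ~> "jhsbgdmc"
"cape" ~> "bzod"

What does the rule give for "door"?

cnnq

Each output is the input with this applied: shift every letter 1 place backward in the alphabet (wrapping around).
So "door" becomes "cnnq".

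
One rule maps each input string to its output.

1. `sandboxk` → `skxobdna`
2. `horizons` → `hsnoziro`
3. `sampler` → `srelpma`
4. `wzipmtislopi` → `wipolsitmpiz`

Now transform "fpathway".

fyawhtap

Each output is the input with this applied: move the first character to the end, then reverse the string.
For "fpathway", step one produces "pathwayf"; step two turns that into "fyawhtap".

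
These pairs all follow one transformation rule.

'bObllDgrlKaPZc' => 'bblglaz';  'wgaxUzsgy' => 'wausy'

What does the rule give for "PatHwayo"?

What's happening: keep every other character starting from the first (positions 1st, 3rd, 5th, ...), then convert every letter to lowercase.
On "PatHwayo": the first step gives "Ptwy", and the second then gives "ptwy".

ptwy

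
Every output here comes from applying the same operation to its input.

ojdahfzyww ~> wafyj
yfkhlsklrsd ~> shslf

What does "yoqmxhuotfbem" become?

emhofo

The rule is to keep every other character starting from the second (positions 2nd, 4th, 6th, ...), then swap the first and last characters.
On "yoqmxhuotfbem": the first step gives "omhofe", and the second then gives "emhofo".
(Check on "yfkhlsklrsd": → "fhsls" → "shslf" ✓)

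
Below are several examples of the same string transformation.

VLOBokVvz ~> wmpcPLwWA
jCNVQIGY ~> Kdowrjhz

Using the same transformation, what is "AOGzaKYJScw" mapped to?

bphABlzktDX

Rule — shift every letter 1 place forward in the alphabet (wrapping around), then flip the case of every letter.
"AOGzaKYJScw" → "BPHabLZKTdx" → "bphABlzktDX".
(Check on "jCNVQIGY": → "kDOWRJHZ" → "Kdowrjhz" ✓)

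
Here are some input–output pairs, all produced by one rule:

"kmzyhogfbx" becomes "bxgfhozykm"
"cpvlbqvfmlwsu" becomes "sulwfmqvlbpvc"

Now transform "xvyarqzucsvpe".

pesvucqzarvyx

What's happening: reverse the string, then swap each adjacent pair of characters (1↔2, 3↔4, ...).
Starting from "xvyarqzucsvpe": after the first operation, "epvscuzqrayvx"; after the second, "pesvucqzarvyx".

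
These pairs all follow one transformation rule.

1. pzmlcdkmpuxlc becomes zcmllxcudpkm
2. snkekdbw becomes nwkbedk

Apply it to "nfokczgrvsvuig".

fgoikucvzsgvr

Rule — delete the first character, then take characters alternately from the front and the back (1st, last, 2nd, 2nd-last, ...).
Working it through for "nfokczgrvsvuig": intermediate "fokczgrvsvuig", final "fgoikucvzsgvr".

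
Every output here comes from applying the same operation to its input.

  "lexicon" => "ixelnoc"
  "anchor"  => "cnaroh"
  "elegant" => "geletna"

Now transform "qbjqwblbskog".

The transformation: move the last 3 characters to the front (rotate right by 3), then reverse the string.
On "qbjqwblbskog": the first step gives "kogqbjqwblbs", and the second then gives "sblbwqjbqgok".

sblbwqjbqgok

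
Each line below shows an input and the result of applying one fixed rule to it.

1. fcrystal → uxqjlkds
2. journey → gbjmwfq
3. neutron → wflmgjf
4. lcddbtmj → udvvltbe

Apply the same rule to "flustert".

In each case the input is transformed by: shift every letter 8 places backward in the alphabet (wrapping around), then swap each adjacent pair of characters (1↔2, 3↔4, ...).
Applying both steps to "flustert": "xdmklwjl", then "dxkmwllj".

dxkmwllj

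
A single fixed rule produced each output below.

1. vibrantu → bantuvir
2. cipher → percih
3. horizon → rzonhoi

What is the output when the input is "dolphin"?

lhindop

What's happening: move the first 3 characters to the end (rotate left by 3), then swap the first and last characters.
Working it through for "dolphin": intermediate "phindol", final "lhindop".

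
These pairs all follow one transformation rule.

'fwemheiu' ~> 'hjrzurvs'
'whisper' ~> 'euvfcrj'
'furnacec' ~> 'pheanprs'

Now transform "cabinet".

gnovarp

The rule is to swap the first and last characters, then shift every letter 13 places forward in the alphabet (wrapping around) — i.e. ROT13.
Applying that to "cabinet" gives "gnovarp".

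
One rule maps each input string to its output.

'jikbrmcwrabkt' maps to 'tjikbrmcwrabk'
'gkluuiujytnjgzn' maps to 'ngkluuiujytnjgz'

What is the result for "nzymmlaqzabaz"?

Looking at the pairs, the operation is to move the last character to the front.
So "nzymmlaqzabaz" becomes "znzymmlaqzaba".

znzymmlaqzaba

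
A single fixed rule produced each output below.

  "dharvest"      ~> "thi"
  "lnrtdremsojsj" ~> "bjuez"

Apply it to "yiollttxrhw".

objx

In each case the input is transformed by: keep one character in every 3, starting at position 1 (positions 1st, 4th, 7th, ...), then shift every letter 10 places backward in the alphabet (wrapping around).
Applying both steps to "yiollttxrhw": "ylth", then "objx".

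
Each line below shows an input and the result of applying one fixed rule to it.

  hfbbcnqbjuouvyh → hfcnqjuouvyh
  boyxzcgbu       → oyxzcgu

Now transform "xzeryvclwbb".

xzeryvclw

The rule is to remove every "b".
"xzeryvclwbb" → "xzeryvclw".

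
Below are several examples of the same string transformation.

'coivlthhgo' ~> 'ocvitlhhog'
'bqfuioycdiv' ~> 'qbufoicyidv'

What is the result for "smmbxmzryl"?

msbmmxrzly

Looking at the pairs, the operation is to swap each adjacent pair of characters (1↔2, 3↔4, ...).
Applying that to "smmbxmzryl" gives "msbmmxrzly".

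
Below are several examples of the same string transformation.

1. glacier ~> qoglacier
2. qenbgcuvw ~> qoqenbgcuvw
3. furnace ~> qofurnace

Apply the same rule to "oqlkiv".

What's happening: prepend "qo".
On "oqlkiv" that produces "qooqlkiv".

qooqlkiv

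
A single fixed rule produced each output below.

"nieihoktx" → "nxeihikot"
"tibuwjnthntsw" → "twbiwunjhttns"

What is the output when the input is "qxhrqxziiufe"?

qehxqrzxiifu

The pattern: move the last character to the front, then swap each adjacent pair of characters (1↔2, 3↔4, ...).
"qxhrqxziiufe" → "eqxhrqxziiuf" → "qehxqrzxiifu".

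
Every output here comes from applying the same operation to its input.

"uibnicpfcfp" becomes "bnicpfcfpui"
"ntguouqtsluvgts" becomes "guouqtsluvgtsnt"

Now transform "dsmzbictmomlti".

What's happening: move the first 2 characters to the end (rotate left by 2).
Doing the same to "dsmzbictmomlti": "mzbictmomltids".

mzbictmomltids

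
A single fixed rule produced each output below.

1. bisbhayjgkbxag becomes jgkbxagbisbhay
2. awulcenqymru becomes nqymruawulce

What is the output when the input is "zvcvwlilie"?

liliezvcvw

Each output is the input with this applied: swap the front and back halves of the string.
Applying that to "zvcvwlilie" gives "liliezvcvw".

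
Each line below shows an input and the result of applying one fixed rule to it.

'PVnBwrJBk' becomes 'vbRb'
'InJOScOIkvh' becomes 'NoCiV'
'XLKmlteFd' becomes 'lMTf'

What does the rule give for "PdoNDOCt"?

In each case the input is transformed by: keep every other character starting from the second (positions 2nd, 4th, 6th, ...), then flip the case of every letter.
Applying that to "PdoNDOCt" gives "DnoT".

DnoT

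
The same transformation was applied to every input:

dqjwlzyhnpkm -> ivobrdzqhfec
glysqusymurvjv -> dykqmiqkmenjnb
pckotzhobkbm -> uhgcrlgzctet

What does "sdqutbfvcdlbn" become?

vkmitlnxvutdf

What's happening: swap each adjacent pair of characters (1↔2, 3↔4, ...), then shift every letter 8 places backward in the alphabet (wrapping around).
Starting from "sdqutbfvcdlbn": after the first operation, "dsuqbtvfdcbln"; after the second, "vkmitlnxvutdf".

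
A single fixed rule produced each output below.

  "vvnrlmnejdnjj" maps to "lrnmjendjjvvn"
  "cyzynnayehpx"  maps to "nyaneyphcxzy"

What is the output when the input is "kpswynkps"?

ywknsppks

The rule is to move the first 3 characters to the end (rotate left by 3), then swap each adjacent pair of characters (1↔2, 3↔4, ...).
Starting from "kpswynkps": after the first operation, "wynkpskps"; after the second, "ywknsppks".
(Check on "vvnrlmnejdnjj": → "rlmnejdnjjvvn" → "lrnmjendjjvvn" ✓)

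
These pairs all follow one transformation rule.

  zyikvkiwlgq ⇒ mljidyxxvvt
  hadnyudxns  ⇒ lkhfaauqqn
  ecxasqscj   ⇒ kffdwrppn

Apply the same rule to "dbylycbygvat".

llligytqpoon

Looking at the pairs, the operation is to sort the characters into reverse alphabetical order, then shift every letter 13 places forward in the alphabet (wrapping around) — i.e. ROT13.
For "dbylycbygvat", step one produces "yyyvtlgdcbba"; step two turns that into "llligytqpoon".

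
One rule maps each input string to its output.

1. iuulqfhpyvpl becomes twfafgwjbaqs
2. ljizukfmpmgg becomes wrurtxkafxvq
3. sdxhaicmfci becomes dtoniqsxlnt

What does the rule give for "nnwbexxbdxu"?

Each output is the input with this applied: shift every letter 11 places forward in the alphabet (wrapping around), then take characters alternately from the front and the back (1st, last, 2nd, 2nd-last, ...).
"nnwbexxbdxu" → "yyhmpiimoif" → "yfyihommpii".

yfyihommpii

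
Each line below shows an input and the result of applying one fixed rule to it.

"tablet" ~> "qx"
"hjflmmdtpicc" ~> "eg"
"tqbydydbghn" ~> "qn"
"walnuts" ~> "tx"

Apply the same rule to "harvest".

What's happening: shift every letter 3 places backward in the alphabet (wrapping around), then keep only the first 2 characters.
Applying both steps to "harvest": "exosbpq", then "ex".

ex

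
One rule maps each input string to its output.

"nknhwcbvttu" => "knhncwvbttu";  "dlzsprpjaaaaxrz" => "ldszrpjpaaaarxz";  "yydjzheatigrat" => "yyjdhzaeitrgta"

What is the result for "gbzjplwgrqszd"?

bgjzlpgwqrzsd

The transformation: swap each adjacent pair of characters (1↔2, 3↔4, ...).
"gbzjplwgrqszd" → "bgjzlpgwqrzsd".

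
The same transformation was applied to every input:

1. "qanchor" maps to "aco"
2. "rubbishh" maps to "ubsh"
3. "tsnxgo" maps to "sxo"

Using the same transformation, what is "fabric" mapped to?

The rule is to keep every other character starting from the second (positions 2nd, 4th, 6th, ...).
Doing the same to "fabric": "arc".

arc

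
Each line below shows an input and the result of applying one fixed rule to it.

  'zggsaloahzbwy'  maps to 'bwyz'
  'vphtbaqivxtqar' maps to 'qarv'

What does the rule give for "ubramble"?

The rule is to move the last 3 characters to the front (rotate right by 3), then keep only the first 4 characters.
"ubramble" → "bleubram" → "bleu".

bleu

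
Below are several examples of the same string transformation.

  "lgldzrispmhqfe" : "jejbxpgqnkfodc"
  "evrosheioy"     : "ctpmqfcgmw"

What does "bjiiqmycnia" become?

In each case the input is transformed by: shift every letter 2 places backward in the alphabet (wrapping around).
On "bjiiqmycnia" that produces "zhggokwalgy".

zhggokwalgy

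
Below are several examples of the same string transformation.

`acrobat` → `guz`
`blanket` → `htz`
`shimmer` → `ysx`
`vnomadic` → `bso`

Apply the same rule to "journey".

Each output is the input with this applied: keep one character in every 3, starting at position 1 (positions 1st, 4th, 7th, ...), then shift every letter 6 places forward in the alphabet (wrapping around).
On "journey": the first step gives "jry", and the second then gives "pxe".

pxe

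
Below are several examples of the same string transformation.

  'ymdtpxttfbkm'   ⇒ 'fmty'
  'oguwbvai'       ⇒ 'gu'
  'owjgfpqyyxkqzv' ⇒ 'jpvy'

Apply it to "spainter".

In each case the input is transformed by: sort the characters into alphabetical order, then keep one character in every 3, starting at position 3 (positions 3rd, 6th, 9th, ...).
Working it through for "spainter": intermediate "aeinprst", final "ir".

ir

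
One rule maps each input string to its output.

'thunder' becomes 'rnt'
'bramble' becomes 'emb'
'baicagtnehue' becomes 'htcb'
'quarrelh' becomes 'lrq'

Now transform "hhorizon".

The rule is to keep one character in every 3, starting at position 1 (positions 1st, 4th, 7th, ...), then reverse the string.
For "hhorizon", step one produces "hro"; step two turns that into "orh".
(Check on "thunder": → "tnr" → "rnt" ✓)

orh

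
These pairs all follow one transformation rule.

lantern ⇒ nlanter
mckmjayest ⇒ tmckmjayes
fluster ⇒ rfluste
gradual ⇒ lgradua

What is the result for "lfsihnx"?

xlfsihn

Rule — move the last character to the front.
"lfsihnx" → "xlfsihn".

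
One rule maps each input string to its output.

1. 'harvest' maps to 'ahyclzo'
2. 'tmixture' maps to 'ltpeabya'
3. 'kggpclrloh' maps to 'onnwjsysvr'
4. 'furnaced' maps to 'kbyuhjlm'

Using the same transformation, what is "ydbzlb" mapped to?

ikigsf

The pattern: shift every letter 7 places forward in the alphabet (wrapping around), then swap the first and last characters.
Applying both steps to "ydbzlb": "fkigsi", then "ikigsf".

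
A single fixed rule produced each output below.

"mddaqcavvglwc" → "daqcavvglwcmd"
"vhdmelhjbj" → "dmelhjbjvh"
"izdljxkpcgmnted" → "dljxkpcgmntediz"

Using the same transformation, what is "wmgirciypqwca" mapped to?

girciypqwcawm

Each output is the input with this applied: move the first 2 characters to the end (rotate left by 2).
On "wmgirciypqwca" that produces "girciypqwcawm".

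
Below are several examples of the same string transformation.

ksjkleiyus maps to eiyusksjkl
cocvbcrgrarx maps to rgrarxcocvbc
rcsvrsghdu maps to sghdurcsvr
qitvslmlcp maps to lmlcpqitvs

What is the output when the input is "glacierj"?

ierjglac

The rule is to swap the front and back halves of the string.
Applying that to "glacierj" gives "ierjglac".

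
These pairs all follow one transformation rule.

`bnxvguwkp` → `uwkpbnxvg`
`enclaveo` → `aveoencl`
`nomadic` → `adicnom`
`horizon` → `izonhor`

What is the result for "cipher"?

Each output is the input with this applied: move the last character to the front, then move the last 3 characters to the front (rotate right by 3).
Starting from "cipher": after the first operation, "rciphe"; after the second, "pherci".
(Check on "horizon": → "nhorizo" → "izonhor" ✓)

pherci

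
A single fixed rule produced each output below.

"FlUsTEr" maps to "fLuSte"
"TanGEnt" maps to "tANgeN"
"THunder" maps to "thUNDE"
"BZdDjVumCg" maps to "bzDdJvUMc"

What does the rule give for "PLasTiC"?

plAStI

Looking at the pairs, the operation is to flip the case of every letter, then delete the last character.
On "PLasTiC" that produces "plAStI".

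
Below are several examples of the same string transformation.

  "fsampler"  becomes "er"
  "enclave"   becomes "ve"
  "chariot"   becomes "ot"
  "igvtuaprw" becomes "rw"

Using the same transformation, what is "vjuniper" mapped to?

er

Rule — keep only the last 2 characters.
"vjuniper" → "er".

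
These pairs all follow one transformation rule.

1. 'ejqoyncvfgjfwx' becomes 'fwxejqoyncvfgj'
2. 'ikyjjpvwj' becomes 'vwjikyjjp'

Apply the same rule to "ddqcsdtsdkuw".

Looking at the pairs, the operation is to move the last 3 characters to the front (rotate right by 3).
Doing the same to "ddqcsdtsdkuw": "kuwddqcsdtsd".

kuwddqcsdtsd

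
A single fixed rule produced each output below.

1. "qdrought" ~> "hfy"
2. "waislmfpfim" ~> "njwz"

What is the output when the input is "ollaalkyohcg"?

frby

The transformation: shift every letter 9 places backward in the alphabet (wrapping around), then keep one character in every 3, starting at position 1 (positions 1st, 4th, 7th, ...).
Applying both steps to "ollaalkyohcg": "fccrrcbpfytx", then "frby".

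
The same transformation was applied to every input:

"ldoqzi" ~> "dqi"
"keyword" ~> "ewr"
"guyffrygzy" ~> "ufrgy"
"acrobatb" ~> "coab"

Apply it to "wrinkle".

Looking at the pairs, the operation is to keep every other character starting from the second (positions 2nd, 4th, 6th, ...).
For "wrinkle" the result is "rnl".

rnl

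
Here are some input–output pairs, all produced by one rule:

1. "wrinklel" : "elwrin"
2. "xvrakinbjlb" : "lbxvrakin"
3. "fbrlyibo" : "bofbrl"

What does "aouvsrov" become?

ovaouv

Each output is the input with this applied: move the last 2 characters to the front (rotate right by 2), then delete the last 2 characters.
On "aouvsrov" that produces "ovaouv".
(Check on "xvrakinbjlb": → "lbxvrakinbj" → "lbxvrakin" ✓)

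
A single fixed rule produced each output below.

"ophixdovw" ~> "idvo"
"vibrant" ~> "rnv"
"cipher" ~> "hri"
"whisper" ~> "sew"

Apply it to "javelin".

The rule is to move the first 2 characters to the end (rotate left by 2), then keep every other character starting from the second (positions 2nd, 4th, 6th, ...).
Starting from "javelin": after the first operation, "velinja"; after the second, "eij".
(Check on "vibrant": → "brantvi" → "rnv" ✓)

eij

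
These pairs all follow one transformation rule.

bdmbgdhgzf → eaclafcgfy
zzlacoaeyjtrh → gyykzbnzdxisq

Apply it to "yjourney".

xxintqmd

The pattern: move the last character to the front, then shift every letter 1 place backward in the alphabet (wrapping around).
On "yjourney": the first step gives "yyjourne", and the second then gives "xxintqmd".
(Check on "zzlacoaeyjtrh": → "hzzlacoaeyjtr" → "gyykzbnzdxisq" ✓)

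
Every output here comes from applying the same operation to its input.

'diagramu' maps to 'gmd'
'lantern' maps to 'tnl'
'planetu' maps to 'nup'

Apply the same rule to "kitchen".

The transformation: keep one character in every 3, starting at position 1 (positions 1st, 4th, 7th, ...), then move the first character to the end.
For "kitchen", step one produces "kcn"; step two turns that into "cnk".

cnk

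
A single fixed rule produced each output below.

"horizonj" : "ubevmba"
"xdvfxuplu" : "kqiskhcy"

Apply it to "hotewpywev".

Each output is the input with this applied: delete the last character, then shift every letter 13 places forward in the alphabet (wrapping around) — i.e. ROT13.
Working it through for "hotewpywev": intermediate "hotewpywe", final "ubgrjcljr".
(Check on "xdvfxuplu": → "xdvfxupl" → "kqiskhcy" ✓)

ubgrjcljr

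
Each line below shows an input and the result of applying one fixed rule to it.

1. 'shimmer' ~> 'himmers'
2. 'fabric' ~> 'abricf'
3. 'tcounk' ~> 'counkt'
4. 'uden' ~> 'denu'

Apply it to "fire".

In each case the input is transformed by: move the first character to the end.
Applying that to "fire" gives "iref".

iref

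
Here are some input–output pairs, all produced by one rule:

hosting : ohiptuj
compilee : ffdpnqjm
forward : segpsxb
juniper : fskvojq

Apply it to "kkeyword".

The rule is to shift every letter 1 place forward in the alphabet (wrapping around), then move the last 2 characters to the front (rotate right by 2).
Working it through for "kkeyword": intermediate "llfzxpse", final "sellfzxp".

sellfzxp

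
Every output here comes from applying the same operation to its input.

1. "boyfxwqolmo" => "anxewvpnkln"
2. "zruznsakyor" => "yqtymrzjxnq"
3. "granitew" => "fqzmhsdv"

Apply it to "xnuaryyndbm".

wmtzqxxmcal

In each case the input is transformed by: shift every letter 1 place backward in the alphabet (wrapping around).
So "xnuaryyndbm" becomes "wmtzqxxmcal".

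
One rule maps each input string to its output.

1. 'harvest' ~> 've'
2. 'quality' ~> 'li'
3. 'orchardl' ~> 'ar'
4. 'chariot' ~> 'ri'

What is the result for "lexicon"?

Each output is the input with this applied: delete the last 2 characters, then keep only the last 2 characters.
Starting from "lexicon": after the first operation, "lexic"; after the second, "ic".

ic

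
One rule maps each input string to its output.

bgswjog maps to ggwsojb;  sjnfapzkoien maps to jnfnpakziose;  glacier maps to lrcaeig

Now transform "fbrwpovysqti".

The pattern: swap the first and last characters, then swap each adjacent pair of characters (1↔2, 3↔4, ...).
"fbrwpovysqti" → "ibrwpovysqtf" → "biwropyvqsft".
(Check on "glacier": → "rlacieg" → "lrcaeig" ✓)

biwropyvqsft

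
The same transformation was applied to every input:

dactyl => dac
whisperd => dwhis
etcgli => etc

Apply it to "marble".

mar

Looking at the pairs, the operation is to swap the front and back halves of the string, then delete the first 3 characters.
So "marble" becomes "mar".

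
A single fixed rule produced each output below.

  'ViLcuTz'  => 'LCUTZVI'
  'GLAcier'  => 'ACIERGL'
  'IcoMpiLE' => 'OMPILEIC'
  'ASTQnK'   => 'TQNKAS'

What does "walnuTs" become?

The pattern: move the first 2 characters to the end (rotate left by 2), then convert every letter to uppercase.
On "walnuTs": the first step gives "lnuTswa", and the second then gives "LNUTSWA".

LNUTSWA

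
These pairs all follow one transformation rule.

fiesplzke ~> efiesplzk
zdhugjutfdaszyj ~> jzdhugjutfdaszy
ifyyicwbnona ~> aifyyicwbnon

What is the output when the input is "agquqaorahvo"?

Looking at the pairs, the operation is to move the last character to the front.
"agquqaorahvo" → "oagquqaorahv".

oagquqaorahv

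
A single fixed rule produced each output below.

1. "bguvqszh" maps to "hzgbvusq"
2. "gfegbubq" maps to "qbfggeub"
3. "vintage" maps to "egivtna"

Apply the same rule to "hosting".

gnohtsi

The rule is to move the last 2 characters to the front (rotate right by 2), then swap each adjacent pair of characters (1↔2, 3↔4, ...).
On "hosting": the first step gives "nghosti", and the second then gives "gnohtsi".
(Check on "gfegbubq": → "bqgfegbu" → "qbfggeub" ✓)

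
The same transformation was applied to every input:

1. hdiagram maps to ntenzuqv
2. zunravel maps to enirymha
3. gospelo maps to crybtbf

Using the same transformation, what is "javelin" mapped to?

ryvawni

What's happening: shift every letter 13 places forward in the alphabet (wrapping around) — i.e. ROT13, then move the first 3 characters to the end (rotate left by 3).
Applying both steps to "javelin": "wniryva", then "ryvawni".
(Check on "zunravel": → "mhaeniry" → "enirymha" ✓)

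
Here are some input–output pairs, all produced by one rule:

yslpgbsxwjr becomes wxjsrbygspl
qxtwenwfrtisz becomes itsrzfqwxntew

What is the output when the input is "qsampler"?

What's happening: move the last 3 characters to the front (rotate right by 3), then take characters alternately from the front and the back (1st, last, 2nd, 2nd-last, ...).
Applying that to "qsampler" gives "lpemraqs".

lpemraqs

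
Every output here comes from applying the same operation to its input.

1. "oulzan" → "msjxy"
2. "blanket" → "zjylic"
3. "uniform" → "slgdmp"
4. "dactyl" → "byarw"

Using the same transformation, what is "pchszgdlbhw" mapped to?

Looking at the pairs, the operation is to delete the last character, then shift every letter 2 places backward in the alphabet (wrapping around).
Working it through for "pchszgdlbhw": intermediate "pchszgdlbh", final "nafqxebjzf".
(Check on "uniform": → "unifor" → "slgdmp" ✓)

nafqxebjzf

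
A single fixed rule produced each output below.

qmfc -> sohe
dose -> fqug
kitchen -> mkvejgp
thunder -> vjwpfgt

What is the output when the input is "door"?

In each case the input is transformed by: shift every letter 2 places forward in the alphabet (wrapping around).
So "door" becomes "fqqt".

fqqt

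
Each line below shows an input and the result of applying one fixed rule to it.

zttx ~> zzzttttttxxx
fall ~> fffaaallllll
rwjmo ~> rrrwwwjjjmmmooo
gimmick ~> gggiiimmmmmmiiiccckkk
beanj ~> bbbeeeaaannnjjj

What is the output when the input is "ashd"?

Looking at the pairs, the operation is to repeat every character 3 times.
"ashd" → "aaassshhhddd".

aaassshhhddd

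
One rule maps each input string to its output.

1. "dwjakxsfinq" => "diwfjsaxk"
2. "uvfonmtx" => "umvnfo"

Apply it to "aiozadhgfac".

afigohzda

In each case the input is transformed by: delete the last 2 characters, then take characters alternately from the front and the back (1st, last, 2nd, 2nd-last, ...).
Applying both steps to "aiozadhgfac": "aiozadhgf", then "afigohzda".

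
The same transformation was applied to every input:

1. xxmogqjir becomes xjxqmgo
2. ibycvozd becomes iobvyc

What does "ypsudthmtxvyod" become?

yypvsxutdmth

What's happening: delete the last 2 characters, then take characters alternately from the front and the back (1st, last, 2nd, 2nd-last, ...).
For "ypsudthmtxvyod", step one produces "ypsudthmtxvy"; step two turns that into "yypvsxutdmth".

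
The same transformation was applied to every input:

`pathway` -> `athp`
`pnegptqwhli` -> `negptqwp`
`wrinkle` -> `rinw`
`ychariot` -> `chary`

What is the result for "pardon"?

In each case the input is transformed by: delete the last 3 characters, then move the first character to the end.
For "pardon", step one produces "par"; step two turns that into "arp".

arp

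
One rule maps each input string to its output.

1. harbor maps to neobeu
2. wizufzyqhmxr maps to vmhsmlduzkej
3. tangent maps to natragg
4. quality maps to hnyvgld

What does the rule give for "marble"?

neoyrz

The pattern: shift every letter 13 places forward in the alphabet (wrapping around) — i.e. ROT13, then move the first character to the end.
Working it through for "marble": intermediate "zneoyr", final "neoyrz".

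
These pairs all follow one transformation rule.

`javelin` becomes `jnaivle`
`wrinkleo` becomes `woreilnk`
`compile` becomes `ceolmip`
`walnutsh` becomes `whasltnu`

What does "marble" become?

mealrb

Rule — take characters alternately from the front and the back (1st, last, 2nd, 2nd-last, ...).
"marble" → "mealrb".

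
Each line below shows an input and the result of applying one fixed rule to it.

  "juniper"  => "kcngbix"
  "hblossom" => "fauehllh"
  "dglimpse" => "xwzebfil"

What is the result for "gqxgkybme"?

In each case the input is transformed by: move the last character to the front, then shift every letter 7 places backward in the alphabet (wrapping around).
"gqxgkybme" → "egqxgkybm" → "xzjqzdruf".
(Check on "hblossom": → "mhblosso" → "fauehllh" ✓)

xzjqzdruf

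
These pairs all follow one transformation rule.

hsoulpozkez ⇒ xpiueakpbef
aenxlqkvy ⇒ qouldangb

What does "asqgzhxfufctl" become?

Rule — take characters alternately from the front and the back (1st, last, 2nd, 2nd-last, ...), then shift every letter 10 places backward in the alphabet (wrapping around).
On "asqgzhxfufctl": the first step gives "alstqcgfzuhfx", and the second then gives "qbijgswvpkxvn".

qbijgswvpkxvn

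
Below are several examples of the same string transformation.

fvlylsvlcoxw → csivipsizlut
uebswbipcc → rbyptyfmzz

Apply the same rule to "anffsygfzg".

xkccpvdcwd

What's happening: shift every letter 3 places backward in the alphabet (wrapping around).
On "anffsygfzg" that produces "xkccpvdcwd".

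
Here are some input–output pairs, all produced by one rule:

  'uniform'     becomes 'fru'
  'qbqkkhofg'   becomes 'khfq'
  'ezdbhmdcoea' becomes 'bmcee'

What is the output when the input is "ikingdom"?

What's happening: move the first 2 characters to the end (rotate left by 2), then keep every other character starting from the second (positions 2nd, 4th, 6th, ...).
Starting from "ikingdom": after the first operation, "ingdomik"; after the second, "ndmk".

ndmk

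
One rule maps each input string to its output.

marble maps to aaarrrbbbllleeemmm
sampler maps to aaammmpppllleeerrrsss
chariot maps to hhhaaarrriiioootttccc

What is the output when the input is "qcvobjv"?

What's happening: move the first character to the end, then repeat every character 3 times.
For "qcvobjv", step one produces "cvobjvq"; step two turns that into "cccvvvooobbbjjjvvvqqq".

cccvvvooobbbjjjvvvqqq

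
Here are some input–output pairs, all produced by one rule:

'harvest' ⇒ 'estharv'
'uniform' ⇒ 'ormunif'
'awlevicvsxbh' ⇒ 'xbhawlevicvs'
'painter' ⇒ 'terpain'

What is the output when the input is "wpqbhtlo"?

tlowpqbh

The rule is to move the last 3 characters to the front (rotate right by 3).
So "wpqbhtlo" becomes "tlowpqbh".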